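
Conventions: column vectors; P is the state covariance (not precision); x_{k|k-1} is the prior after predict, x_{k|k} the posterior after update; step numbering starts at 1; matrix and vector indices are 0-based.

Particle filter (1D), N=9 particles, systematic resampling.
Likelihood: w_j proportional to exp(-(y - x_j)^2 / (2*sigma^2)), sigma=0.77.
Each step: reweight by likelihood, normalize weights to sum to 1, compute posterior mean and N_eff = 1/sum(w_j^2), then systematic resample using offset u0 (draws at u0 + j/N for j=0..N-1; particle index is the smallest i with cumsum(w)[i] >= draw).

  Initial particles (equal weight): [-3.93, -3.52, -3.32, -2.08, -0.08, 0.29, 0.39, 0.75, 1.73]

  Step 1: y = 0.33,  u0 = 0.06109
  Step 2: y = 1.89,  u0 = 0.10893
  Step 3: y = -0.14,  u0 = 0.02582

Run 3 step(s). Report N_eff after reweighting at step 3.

step 1: w=[0.0000, 0.0000, 0.0000, 0.0019, 0.2211, 0.2545, 0.2541, 0.2196, 0.0488]  mean=0.4003  Neff=4.3701  idx=[4, 4, 5, 5, 6, 6, 6, 7, 7]
step 2: w=[0.0266, 0.0266, 0.0810, 0.0810, 0.1052, 0.1052, 0.1052, 0.2345, 0.2345]  mean=0.5177  Neff=6.3379  idx=[2, 4, 5, 6, 7, 7, 8, 8, 8]
step 3: w=[0.1479, 0.1364, 0.1364, 0.1364, 0.0886, 0.0886, 0.0886, 0.0886, 0.0886]  mean=0.5347  Neff=8.5538  idx=[0, 0, 1, 2, 3, 4, 5, 6, 8]

N_eff = 8.5538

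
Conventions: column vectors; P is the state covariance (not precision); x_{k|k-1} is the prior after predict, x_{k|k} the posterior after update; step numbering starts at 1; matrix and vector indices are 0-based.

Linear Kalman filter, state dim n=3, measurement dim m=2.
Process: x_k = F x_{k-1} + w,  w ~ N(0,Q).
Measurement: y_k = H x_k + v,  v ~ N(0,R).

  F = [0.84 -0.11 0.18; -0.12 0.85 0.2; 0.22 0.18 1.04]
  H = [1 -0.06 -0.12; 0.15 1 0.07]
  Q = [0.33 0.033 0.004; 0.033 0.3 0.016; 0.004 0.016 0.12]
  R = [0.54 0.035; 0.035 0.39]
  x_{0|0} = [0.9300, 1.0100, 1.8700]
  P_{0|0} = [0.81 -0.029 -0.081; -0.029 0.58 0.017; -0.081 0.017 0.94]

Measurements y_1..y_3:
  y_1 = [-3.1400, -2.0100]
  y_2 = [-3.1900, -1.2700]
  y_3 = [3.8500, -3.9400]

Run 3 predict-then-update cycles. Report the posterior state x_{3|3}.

step 1: x^-=[1.0067, 1.1209, 2.3312]  P^-=[0.9192 -0.0998 0.2391; -0.0998 0.7839 0.2963; 0.2391 0.2963 1.1617]  S=[1.4376 -0.0071; -0.0071 1.2168]  K=[0.6238 0.0487; -0.1236 0.6482; 0.0587 0.3401]  nu=[-3.7997, -3.4451]  x^+=[-1.5316, -0.6426, 0.9365]  P^+=[0.3573 -0.0245 0.1679; -0.0245 0.2495 0.0384; 0.1679 0.0384 1.0163]
step 2: x^-=[-1.0473, -0.1751, 0.5213]  P^-=[0.6718 0.0220 0.4024; 0.0220 0.5360 0.2738; 0.4024 0.2738 1.3338]  S=[1.1377 0.1012; 0.1012 1.0011]  K=[0.5383 0.0964; -0.0882 0.5668; 0.1620 0.4107]  nu=[-2.0906, -0.9743]  x^+=[-2.2667, -0.5430, -0.2176]  P^+=[0.3223 -0.0087 0.2395; -0.0087 0.2157 0.0514; 0.2395 0.0514 1.1216]
step 3: x^-=[-1.8835, -0.2330, -0.8227]  P^-=[0.6684 0.0562 0.4827; 0.0562 0.5131 0.3003; 0.4827 0.3003 1.4839]  S=[1.1133 0.1355; 0.1355 0.9944]  K=[0.5308 0.1190; -0.0772 0.5561; 0.2025 0.4516]  nu=[5.6208, -3.3668]  x^+=[0.6994, -2.5393, -1.2053]  P^+=[0.3235 -0.0027 0.2739; -0.0027 0.2106 0.0574; 0.2739 0.0574 1.2106]

x_post = [0.6994, -2.5393, -1.2053]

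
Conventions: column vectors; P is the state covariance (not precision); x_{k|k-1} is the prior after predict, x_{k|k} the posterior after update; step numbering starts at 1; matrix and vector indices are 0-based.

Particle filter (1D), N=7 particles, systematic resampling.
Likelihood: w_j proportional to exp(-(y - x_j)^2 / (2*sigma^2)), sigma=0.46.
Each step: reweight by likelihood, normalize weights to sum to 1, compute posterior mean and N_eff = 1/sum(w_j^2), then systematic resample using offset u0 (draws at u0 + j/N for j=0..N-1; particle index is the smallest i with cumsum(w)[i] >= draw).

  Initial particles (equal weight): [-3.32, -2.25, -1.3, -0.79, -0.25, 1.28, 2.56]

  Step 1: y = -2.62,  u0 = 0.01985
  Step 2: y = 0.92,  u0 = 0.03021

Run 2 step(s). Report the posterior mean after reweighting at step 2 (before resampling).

step 1: w=[0.2979, 0.6863, 0.0154, 0.0003, 0.0000, 0.0000, 0.0000]  mean=-2.5536  Neff=1.7858  idx=[0, 0, 1, 1, 1, 1, 1]
step 2: w=[0.0000, 0.0000, 0.2000, 0.2000, 0.2000, 0.2000, 0.2000]  mean=-2.2500  Neff=5.0000  idx=[2, 2, 3, 4, 5, 5, 6]

post_mean = -2.2500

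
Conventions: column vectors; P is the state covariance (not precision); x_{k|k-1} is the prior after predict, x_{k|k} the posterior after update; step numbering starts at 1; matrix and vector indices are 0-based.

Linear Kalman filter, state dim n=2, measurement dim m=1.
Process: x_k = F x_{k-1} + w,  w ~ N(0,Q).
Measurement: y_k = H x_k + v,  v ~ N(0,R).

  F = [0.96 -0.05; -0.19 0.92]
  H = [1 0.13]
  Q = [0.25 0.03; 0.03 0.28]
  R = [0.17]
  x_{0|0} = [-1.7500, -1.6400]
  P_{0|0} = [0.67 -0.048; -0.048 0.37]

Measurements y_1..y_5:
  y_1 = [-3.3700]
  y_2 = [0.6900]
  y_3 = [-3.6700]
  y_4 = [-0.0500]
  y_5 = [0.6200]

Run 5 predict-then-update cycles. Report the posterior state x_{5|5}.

step 1: x^-=[-1.5980, -1.1763]  P^-=[0.8730 -0.1521; -0.1521 0.6341]  S=[1.0142]  K=[0.8413; -0.0687]  nu=[-1.6191]  x^+=[-2.9601, -1.0651]  P^+=[0.1552 -0.0935; -0.0935 0.6294]
step 2: x^-=[-2.7885, -0.4175]  P^-=[0.4036 -0.1107; -0.1107 0.8510]  S=[0.5592]  K=[0.6960; -0.0002]  nu=[3.5328]  x^+=[-0.3297, -0.4180]  P^+=[0.1327 -0.1107; -0.1107 0.8510]
step 3: x^-=[-0.2956, -0.3219]  P^-=[0.3850 -0.1321; -0.1321 1.0437]  S=[0.5383]  K=[0.6834; 0.0066]  nu=[-3.3325]  x^+=[-2.5729, -0.3440]  P^+=[0.1337 -0.1346; -0.1346 1.0437]
step 4: x^-=[-2.4528, 0.1724]  P^-=[0.3887 -0.1625; -0.1625 1.2153]  S=[0.5370]  K=[0.6845; -0.0084]  nu=[2.3804]  x^+=[-0.8234, 0.1523]  P^+=[0.1371 -0.1594; -0.1594 1.2152]
step 5: x^-=[-0.7981, 0.2966]  P^-=[0.3947 -0.1932; -0.1932 1.3692]  S=[0.5376]  K=[0.6875; -0.0283]  nu=[1.3795]  x^+=[0.1503, 0.2576]  P^+=[0.1406 -0.1828; -0.1828 1.3688]

x_post = [0.1503, 0.2576]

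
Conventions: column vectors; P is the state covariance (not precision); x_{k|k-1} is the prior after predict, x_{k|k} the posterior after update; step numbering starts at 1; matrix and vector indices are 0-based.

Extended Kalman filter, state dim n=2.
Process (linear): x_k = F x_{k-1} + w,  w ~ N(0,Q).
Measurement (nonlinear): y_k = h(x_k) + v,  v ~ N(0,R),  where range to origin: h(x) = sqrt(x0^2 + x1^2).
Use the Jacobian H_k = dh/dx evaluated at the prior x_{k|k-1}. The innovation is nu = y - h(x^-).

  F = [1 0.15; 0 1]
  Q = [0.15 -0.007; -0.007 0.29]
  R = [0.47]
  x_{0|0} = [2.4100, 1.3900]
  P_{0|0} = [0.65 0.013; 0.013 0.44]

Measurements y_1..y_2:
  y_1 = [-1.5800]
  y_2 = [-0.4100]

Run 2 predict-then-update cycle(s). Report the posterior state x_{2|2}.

step 1: x^-=[2.6185, 1.3900]  P^-=[0.8138 0.0720; 0.0720 0.7300]  H_jac=[0.8833 0.4689]  S=[1.3250]  K=[0.5680; 0.3063]  nu=[-4.5446]  x^+=[0.0373, -0.0021]  P^+=[0.3864 -0.1585; -0.1585 0.6057]
step 2: x^-=[0.0370, -0.0021]  P^-=[0.5024 -0.0747; -0.0747 0.8957]  H_jac=[0.9984 -0.0558]  S=[0.9820]  K=[0.5151; -0.1268]  nu=[-0.4471]  x^+=[-0.1933, 0.0546]  P^+=[0.2419 -0.0105; -0.0105 0.8799]

x_post = [-0.1933, 0.0546]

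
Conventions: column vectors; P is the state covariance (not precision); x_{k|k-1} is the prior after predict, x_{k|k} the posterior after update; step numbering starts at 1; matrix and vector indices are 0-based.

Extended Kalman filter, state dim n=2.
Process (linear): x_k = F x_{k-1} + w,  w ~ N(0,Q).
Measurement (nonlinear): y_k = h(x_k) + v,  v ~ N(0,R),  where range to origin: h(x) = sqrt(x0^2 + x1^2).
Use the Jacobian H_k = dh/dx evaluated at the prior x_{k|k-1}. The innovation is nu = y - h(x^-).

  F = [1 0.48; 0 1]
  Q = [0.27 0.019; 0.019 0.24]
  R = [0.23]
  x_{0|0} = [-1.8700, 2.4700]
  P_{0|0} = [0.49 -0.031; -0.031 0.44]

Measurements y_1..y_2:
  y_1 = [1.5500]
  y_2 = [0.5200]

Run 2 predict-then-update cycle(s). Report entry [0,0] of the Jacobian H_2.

step 1: x^-=[-0.6844, 2.4700]  P^-=[0.8316 0.1992; 0.1992 0.6800]  H_jac=[-0.2670 0.9637]  S=[0.8183]  K=[-0.0368; 0.7358]  nu=[-1.0131]  x^+=[-0.6471, 1.7246]  P^+=[0.8305 0.2213; 0.2213 0.2369]
step 2: x^-=[0.1806, 1.7246]  P^-=[1.3676 0.3541; 0.3541 0.4769]  H_jac=[0.1042 0.9946]  S=[0.7900]  K=[0.6261; 0.6471]  nu=[-1.2140]  x^+=[-0.5795, 0.9389]  P^+=[1.0579 0.0340; 0.0340 0.1461]

H_jac[0,0] = 0.1042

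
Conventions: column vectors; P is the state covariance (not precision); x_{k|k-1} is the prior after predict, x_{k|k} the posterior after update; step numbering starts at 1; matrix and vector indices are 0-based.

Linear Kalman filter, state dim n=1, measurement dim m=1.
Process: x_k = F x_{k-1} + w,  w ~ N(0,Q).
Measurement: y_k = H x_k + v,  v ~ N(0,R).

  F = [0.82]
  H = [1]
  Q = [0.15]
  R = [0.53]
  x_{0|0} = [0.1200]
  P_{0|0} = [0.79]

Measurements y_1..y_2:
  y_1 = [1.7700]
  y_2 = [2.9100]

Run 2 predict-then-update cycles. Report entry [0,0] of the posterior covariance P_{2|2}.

P_post[0,0] = 0.2110

step 1: x^-=[0.0984]  P^-=[0.6812]  S=[1.2112]  K=[0.5624]  nu=[1.6716]  x^+=[1.0385]  P^+=[0.2981]
step 2: x^-=[0.8516]  P^-=[0.3504]  S=[0.8804]  K=[0.3980]  nu=[2.0584]  x^+=[1.6709]  P^+=[0.2110]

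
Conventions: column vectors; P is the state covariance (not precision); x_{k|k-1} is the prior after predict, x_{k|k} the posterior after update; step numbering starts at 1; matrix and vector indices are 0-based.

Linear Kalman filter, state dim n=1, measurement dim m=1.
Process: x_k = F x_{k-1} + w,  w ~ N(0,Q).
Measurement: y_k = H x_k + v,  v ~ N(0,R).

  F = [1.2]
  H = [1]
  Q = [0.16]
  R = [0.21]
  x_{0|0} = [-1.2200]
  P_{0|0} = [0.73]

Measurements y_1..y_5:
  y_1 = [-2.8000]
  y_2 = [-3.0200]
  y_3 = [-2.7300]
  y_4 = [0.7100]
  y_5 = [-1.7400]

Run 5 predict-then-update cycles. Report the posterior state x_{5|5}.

x_post = [-1.5083]

step 1: x^-=[-1.4640]  P^-=[1.2112]  S=[1.4212]  K=[0.8522]  nu=[-1.3360]  x^+=[-2.6026]  P^+=[0.1790]
step 2: x^-=[-3.1231]  P^-=[0.4177]  S=[0.6277]  K=[0.6655]  nu=[0.1031]  x^+=[-3.0545]  P^+=[0.1397]
step 3: x^-=[-3.6654]  P^-=[0.3612]  S=[0.5712]  K=[0.6324]  nu=[0.9354]  x^+=[-3.0739]  P^+=[0.1328]
step 4: x^-=[-3.6886]  P^-=[0.3512]  S=[0.5612]  K=[0.6258]  nu=[4.3986]  x^+=[-0.9359]  P^+=[0.1314]
step 5: x^-=[-1.1231]  P^-=[0.3492]  S=[0.5592]  K=[0.6245]  nu=[-0.6169]  x^+=[-1.5083]  P^+=[0.1311]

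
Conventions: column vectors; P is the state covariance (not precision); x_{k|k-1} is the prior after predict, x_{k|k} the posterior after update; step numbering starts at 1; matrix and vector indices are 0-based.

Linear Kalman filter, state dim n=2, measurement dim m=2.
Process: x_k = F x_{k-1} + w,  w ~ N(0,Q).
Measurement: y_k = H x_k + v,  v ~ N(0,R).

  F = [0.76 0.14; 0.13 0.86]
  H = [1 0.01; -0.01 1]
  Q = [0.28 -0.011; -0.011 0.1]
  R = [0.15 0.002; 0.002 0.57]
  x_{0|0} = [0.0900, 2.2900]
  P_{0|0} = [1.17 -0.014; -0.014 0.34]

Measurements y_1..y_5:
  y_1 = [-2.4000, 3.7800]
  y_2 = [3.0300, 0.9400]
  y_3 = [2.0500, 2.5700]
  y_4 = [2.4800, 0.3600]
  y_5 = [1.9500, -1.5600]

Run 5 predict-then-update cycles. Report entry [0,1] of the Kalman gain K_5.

K[0,1] = 0.0033

step 1: x^-=[0.3890, 1.9811]  P^-=[0.9595 0.1361; 0.1361 0.3681]  S=[1.1122 0.1322; 0.1322 0.9355]  K=[0.8623 0.0134; 0.0805 0.3807]  nu=[-2.8088, 1.8028]  x^+=[-2.0088, 2.4414]  P^+=[0.1293 0.0107; 0.0107 0.2172]
step 2: x^-=[-1.1849, 1.8384]  P^-=[0.3612 0.0351; 0.0351 0.2652]  S=[0.5119 0.0361; 0.0361 0.8346]  K=[0.7057 0.0072; 0.0515 0.3152]  nu=[4.1965, -0.9103]  x^+=[1.7702, 1.7676]  P^+=[0.1058 0.0066; 0.0066 0.1798]
step 3: x^-=[1.5928, 1.7503]  P^-=[0.3460 0.0255; 0.0255 0.2362]  S=[0.4966 0.0264; 0.0264 0.8058]  K=[0.6971 0.0045; 0.0406 0.2915]  nu=[0.4397, 0.8357]  x^+=[1.9031, 2.0118]  P^+=[0.1045 0.0050; 0.0050 0.1663]
step 4: x^-=[1.7280, 1.9775]  P^-=[0.3447 0.0227; 0.0227 0.2259]  S=[0.4952 0.0235; 0.0235 0.7955]  K=[0.6964 0.0036; 0.0370 0.2826]  nu=[0.7322, -1.6002]  x^+=[2.2321, 1.5524]  P^+=[0.1044 0.0045; 0.0045 0.1612]
step 5: x^-=[1.9137, 1.6252]  P^-=[0.3444 0.0218; 0.0218 0.2220]  S=[0.4949 0.0225; 0.0225 0.7916]  K=[0.6963 0.0033; 0.0357 0.2791]  nu=[0.0200, -3.1661]  x^+=[1.9172, 0.7421]  P^+=[0.1044 0.0043; 0.0043 0.1592]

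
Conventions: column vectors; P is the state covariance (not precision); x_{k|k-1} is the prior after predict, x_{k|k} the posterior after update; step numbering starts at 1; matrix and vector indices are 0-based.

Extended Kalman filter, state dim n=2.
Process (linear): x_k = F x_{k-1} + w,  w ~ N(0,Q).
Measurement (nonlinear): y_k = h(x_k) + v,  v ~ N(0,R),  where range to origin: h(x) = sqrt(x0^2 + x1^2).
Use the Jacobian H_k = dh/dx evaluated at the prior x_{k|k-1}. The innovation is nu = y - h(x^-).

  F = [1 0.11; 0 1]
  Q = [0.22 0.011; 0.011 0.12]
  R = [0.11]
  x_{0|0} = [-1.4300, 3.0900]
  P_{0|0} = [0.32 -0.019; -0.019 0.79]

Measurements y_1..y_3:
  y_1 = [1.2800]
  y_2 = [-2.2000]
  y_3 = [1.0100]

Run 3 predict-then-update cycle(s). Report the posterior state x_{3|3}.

x_post = [0.9868, -0.4704]

step 1: x^-=[-1.0901, 3.0900]  P^-=[0.5454 0.0789; 0.0789 0.9100]  H_jac=[-0.3327 0.9430]  S=[0.9301]  K=[-0.1151; 0.8944]  nu=[-1.9966]  x^+=[-0.8603, 1.3042]  P^+=[0.5331 0.1746; 0.1746 0.1659]
step 2: x^-=[-0.7169, 1.3042]  P^-=[0.7935 0.2039; 0.2039 0.2859]  H_jac=[-0.4817 0.8763]  S=[0.3416]  K=[-0.5959; 0.4461]  nu=[-3.6882]  x^+=[1.4810, -0.3410]  P^+=[0.6722 0.2947; 0.2947 0.2180]
step 3: x^-=[1.4435, -0.3410]  P^-=[0.9597 0.3297; 0.3297 0.3380]  H_jac=[0.9732 -0.2299]  S=[0.8893]  K=[0.9650; 0.2734]  nu=[-0.4732]  x^+=[0.9868, -0.4704]  P^+=[0.1315 0.0950; 0.0950 0.2715]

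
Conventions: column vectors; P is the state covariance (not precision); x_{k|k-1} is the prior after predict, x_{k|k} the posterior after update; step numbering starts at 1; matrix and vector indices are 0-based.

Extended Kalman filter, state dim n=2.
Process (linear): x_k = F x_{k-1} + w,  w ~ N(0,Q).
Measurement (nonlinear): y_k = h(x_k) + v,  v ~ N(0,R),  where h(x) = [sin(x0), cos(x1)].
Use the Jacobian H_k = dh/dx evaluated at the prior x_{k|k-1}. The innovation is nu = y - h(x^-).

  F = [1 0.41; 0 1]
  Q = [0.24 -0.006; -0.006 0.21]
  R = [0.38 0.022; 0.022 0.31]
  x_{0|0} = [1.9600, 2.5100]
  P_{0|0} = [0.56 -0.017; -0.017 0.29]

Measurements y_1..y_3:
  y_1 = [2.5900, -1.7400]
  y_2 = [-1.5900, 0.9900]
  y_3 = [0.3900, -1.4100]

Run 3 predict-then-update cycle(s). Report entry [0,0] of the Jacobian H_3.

H_jac[0,0] = 0.3100

step 1: x^-=[2.9891, 2.5100]  P^-=[0.8348 0.0959; 0.0959 0.5000]  H_jac=[-0.9884 0.0000; 0.0000 -0.5904]  S=[1.1955 0.0780; 0.0780 0.4843]  K=[-0.6898 -0.0059; -0.0400 -0.6031]  nu=[2.4381, -0.9329]  x^+=[1.3128, 2.9753]  P^+=[0.2653 0.0288; 0.0288 0.3182]
step 2: x^-=[2.5327, 2.9753]  P^-=[0.5824 0.1532; 0.1532 0.5282]  H_jac=[-0.8203 0.0000; 0.0000 -0.1656]  S=[0.7719 0.0428; 0.0428 0.3245]  K=[-0.6191 0.0035; -0.1490 -0.2498]  nu=[-2.1620, 1.9762]  x^+=[3.8781, 2.8036]  P^+=[0.2867 0.0757; 0.0757 0.4876]
step 3: x^-=[5.0276, 2.8036]  P^-=[0.6708 0.2696; 0.2696 0.6976]  H_jac=[0.3100 0.0000; 0.0000 -0.3316]  S=[0.4445 -0.0057; -0.0057 0.3867]  K=[0.4650 -0.2243; 0.1804 -0.5955]  nu=[1.3407, -0.4666]  x^+=[5.7557, 3.3234]  P^+=[0.5540 0.1789; 0.1789 0.5448]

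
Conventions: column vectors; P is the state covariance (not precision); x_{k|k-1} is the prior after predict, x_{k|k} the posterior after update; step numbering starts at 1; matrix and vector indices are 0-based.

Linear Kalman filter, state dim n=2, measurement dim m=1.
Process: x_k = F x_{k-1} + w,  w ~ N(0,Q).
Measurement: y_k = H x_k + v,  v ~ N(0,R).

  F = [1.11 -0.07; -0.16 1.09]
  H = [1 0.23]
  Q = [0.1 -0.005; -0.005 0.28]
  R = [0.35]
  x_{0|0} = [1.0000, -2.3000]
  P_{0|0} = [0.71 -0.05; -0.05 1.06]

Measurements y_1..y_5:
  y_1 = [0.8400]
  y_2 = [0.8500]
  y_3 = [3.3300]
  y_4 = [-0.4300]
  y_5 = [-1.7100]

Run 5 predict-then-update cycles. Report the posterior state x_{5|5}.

step 1: x^-=[1.2710, -2.6670]  P^-=[0.9878 -0.2730; -0.2730 1.5750]  S=[1.2955]  K=[0.7140; 0.0689]  nu=[0.1824]  x^+=[1.4012, -2.6544]  P^+=[0.3273 -0.3367; -0.3367 1.5689]
step 2: x^-=[1.7412, -3.1175]  P^-=[0.5633 -0.5940; -0.5940 2.2698]  S=[0.7602]  K=[0.5613; -0.0947]  nu=[-0.1742]  x^+=[1.6434, -3.1010]  P^+=[0.3238 -0.5536; -0.5536 2.2630]
step 3: x^-=[2.0413, -3.6431]  P^-=[0.5961 -0.9112; -0.9112 3.1700]  S=[0.6946]  K=[0.5564; -0.2621]  nu=[2.1266]  x^+=[3.2246, -4.2006]  P^+=[0.3810 -0.8099; -0.8099 3.1223]
step 4: x^-=[3.8733, -5.0946]  P^-=[0.7106 -1.2998; -1.2998 4.2818]  S=[0.6892]  K=[0.5973; -0.4571]  nu=[-3.1316]  x^+=[2.0029, -3.6632]  P^+=[0.4647 -1.1117; -1.1117 4.1379]
step 5: x^-=[2.4796, -4.3133]  P^-=[0.8656 -1.7607; -1.7607 5.5958]  S=[0.7017]  K=[0.6565; -0.6751]  nu=[-3.1976]  x^+=[0.3805, -2.1548]  P^+=[0.5632 -1.4498; -1.4498 5.2761]

x_post = [0.3805, -2.1548]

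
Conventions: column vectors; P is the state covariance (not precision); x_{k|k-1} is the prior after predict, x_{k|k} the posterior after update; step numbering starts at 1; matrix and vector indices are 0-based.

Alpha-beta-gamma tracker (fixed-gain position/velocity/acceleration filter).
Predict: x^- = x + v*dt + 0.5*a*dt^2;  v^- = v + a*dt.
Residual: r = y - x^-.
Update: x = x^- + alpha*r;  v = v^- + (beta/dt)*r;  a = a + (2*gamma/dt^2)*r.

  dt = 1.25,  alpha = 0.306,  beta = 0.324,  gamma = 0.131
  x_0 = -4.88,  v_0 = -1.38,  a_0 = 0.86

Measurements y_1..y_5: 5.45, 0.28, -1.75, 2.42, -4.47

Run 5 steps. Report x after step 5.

step 1: x_pred=-5.9331  r=11.3831  x^+=-2.4499  v^+=2.6455  a^+=2.7687
step 2: x_pred=3.0201  r=-2.7401  x^+=2.1816  v^+=5.3962  a^+=2.3093
step 3: x_pred=10.7309  r=-12.4809  x^+=6.9118  v^+=5.0477  a^+=0.2165
step 4: x_pred=13.3905  r=-10.9705  x^+=10.0335  v^+=2.4747  a^+=-1.6231
step 5: x_pred=11.8589  r=-16.3289  x^+=6.8623  v^+=-3.7866  a^+=-4.3611

x_post = 6.8623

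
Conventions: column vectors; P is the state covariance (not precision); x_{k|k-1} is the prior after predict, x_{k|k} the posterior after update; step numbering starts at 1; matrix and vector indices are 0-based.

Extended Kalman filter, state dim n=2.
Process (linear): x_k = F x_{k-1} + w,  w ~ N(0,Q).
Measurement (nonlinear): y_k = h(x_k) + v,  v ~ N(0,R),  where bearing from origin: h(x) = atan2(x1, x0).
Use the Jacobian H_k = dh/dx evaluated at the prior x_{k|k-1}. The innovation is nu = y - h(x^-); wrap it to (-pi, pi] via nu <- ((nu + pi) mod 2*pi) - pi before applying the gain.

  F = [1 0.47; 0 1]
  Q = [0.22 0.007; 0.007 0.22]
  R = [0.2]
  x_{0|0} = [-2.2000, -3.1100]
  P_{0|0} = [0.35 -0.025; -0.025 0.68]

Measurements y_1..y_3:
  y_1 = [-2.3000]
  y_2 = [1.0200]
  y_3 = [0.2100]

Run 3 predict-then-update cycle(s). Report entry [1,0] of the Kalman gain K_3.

K[1,0] = -0.5660

step 1: x^-=[-3.6617, -3.1100]  P^-=[0.6967 0.3016; 0.3016 0.9000]  H_jac=[0.1347 -0.1587]  S=[0.2224]  K=[0.2070; -0.4593]  nu=[0.1375]  x^+=[-3.6332, -3.1731]  P^+=[0.6872 0.3227; 0.3227 0.8531]
step 2: x^-=[-5.1246, -3.1731]  P^-=[1.3990 0.7307; 0.7307 1.0731]  H_jac=[0.0873 -0.1411]  S=[0.2140]  K=[0.0894; -0.4091]  nu=[-2.6760]  x^+=[-5.3637, -2.0785]  P^+=[1.3973 0.7385; 0.7385 1.0373]
step 3: x^-=[-6.3406, -2.0785]  P^-=[2.5406 1.2330; 1.2330 1.2573]  H_jac=[0.0467 -0.1424]  S=[0.2146]  K=[-0.2655; -0.5660]  nu=[3.0348]  x^+=[-7.1464, -3.7962]  P^+=[2.5255 1.2008; 1.2008 1.1885]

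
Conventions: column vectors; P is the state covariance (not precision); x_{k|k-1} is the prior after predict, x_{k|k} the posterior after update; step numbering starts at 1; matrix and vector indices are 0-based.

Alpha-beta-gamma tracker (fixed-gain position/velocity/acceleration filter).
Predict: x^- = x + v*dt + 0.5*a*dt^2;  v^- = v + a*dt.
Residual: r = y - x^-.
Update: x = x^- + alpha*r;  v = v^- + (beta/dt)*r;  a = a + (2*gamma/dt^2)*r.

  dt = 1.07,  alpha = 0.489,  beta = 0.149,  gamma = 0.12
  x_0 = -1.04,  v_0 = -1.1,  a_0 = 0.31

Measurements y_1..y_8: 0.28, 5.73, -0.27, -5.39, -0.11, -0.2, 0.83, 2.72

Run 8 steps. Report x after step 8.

x_post = -1.2854

step 1: x_pred=-2.0395  r=2.3195  x^+=-0.9053  v^+=-0.4453  a^+=0.7962
step 2: x_pred=-0.9260  r=6.6560  x^+=2.3288  v^+=1.3335  a^+=2.1915
step 3: x_pred=5.0102  r=-5.2802  x^+=2.4282  v^+=2.9431  a^+=1.0846
step 4: x_pred=6.1982  r=-11.5882  x^+=0.5316  v^+=2.4900  a^+=-1.3446
step 5: x_pred=2.4262  r=-2.5362  x^+=1.1860  v^+=0.6981  a^+=-1.8762
step 6: x_pred=0.8590  r=-1.0590  x^+=0.3411  v^+=-1.4569  a^+=-2.0982
step 7: x_pred=-2.4188  r=3.2488  x^+=-0.8301  v^+=-3.2495  a^+=-1.4172
step 8: x_pred=-5.1184  r=7.8384  x^+=-1.2854  v^+=-3.6744  a^+=0.2260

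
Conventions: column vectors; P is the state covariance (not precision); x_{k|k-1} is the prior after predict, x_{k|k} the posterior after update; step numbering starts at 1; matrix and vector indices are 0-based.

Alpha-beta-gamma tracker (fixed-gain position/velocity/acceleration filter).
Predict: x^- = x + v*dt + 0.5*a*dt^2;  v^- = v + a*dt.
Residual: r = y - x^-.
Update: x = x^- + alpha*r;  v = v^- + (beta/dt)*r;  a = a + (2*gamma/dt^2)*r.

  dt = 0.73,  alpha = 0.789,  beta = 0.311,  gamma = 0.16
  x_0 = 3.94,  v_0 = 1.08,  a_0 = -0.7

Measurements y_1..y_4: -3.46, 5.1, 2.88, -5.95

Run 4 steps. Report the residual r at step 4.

step 1: x_pred=4.5419  r=-8.0019  x^+=-1.7716  v^+=-2.8400  a^+=-5.5050
step 2: x_pred=-5.3116  r=10.4116  x^+=2.9031  v^+=-2.4231  a^+=0.7470
step 3: x_pred=1.3334  r=1.5466  x^+=2.5537  v^+=-1.2188  a^+=1.6758
step 4: x_pred=2.1104  r=-8.0604  x^+=-4.2492  v^+=-3.4295  a^+=-3.1644

resid = -8.0604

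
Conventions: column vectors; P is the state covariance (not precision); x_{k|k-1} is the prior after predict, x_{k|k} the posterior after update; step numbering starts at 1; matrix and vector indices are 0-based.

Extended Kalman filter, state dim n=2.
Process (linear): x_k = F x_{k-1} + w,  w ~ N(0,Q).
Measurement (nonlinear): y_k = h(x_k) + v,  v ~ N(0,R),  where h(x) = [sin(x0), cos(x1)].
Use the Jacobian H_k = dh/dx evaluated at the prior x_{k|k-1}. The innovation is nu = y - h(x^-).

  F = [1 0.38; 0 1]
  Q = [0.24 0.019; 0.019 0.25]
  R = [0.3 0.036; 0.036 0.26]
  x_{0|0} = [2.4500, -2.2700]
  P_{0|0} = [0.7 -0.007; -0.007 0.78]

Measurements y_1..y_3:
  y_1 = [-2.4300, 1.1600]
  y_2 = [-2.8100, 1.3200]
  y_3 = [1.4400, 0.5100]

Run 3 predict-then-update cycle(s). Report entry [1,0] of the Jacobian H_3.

step 1: x^-=[1.5874, -2.2700]  P^-=[1.0473 0.3084; 0.3084 1.0300]  H_jac=[-0.0166 0.0000; 0.0000 0.7654]  S=[0.3003 0.0321; 0.0321 0.8633]  K=[-0.0875 0.2766; -0.1151 0.9174]  nu=[-3.4299, 1.8036]  x^+=[2.3863, -0.2208]  P^+=[0.9805 0.0899; 0.0899 0.3062]
step 2: x^-=[2.3024, -0.2208]  P^-=[1.3330 0.2252; 0.2252 0.5562]  H_jac=[-0.6681 0.0000; 0.0000 0.2190]  S=[0.8950 0.0030; 0.0030 0.2867]  K=[-0.9957 0.1826; -0.1696 0.4267]  nu=[-3.5541, 0.3443]  x^+=[5.9041, 0.5288]  P^+=[0.4373 0.0532; 0.0532 0.4787]
step 3: x^-=[6.1050, 0.5288]  P^-=[0.7868 0.2541; 0.2541 0.7287]  H_jac=[0.9842 0.0000; 0.0000 -0.5045]  S=[1.0621 -0.0902; -0.0902 0.4455]  K=[0.7170 -0.1426; 0.1683 -0.7912]  nu=[1.6172, -0.3534]  x^+=[7.3149, 1.0806]  P^+=[0.2133 0.0223; 0.0223 0.3957]

H_jac[1,0] = 0.0000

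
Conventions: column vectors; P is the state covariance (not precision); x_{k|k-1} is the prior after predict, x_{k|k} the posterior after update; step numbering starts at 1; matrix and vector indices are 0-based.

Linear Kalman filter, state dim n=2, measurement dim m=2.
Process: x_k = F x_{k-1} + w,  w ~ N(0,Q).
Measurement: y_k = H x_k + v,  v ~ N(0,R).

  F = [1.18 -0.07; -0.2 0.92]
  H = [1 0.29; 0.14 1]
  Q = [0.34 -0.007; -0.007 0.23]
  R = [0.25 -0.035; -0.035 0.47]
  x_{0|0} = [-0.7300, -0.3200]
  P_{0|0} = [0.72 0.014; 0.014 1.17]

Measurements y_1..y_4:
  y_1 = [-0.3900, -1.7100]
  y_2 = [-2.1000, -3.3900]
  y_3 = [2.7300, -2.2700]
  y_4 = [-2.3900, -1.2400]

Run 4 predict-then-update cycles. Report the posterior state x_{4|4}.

x_post = [-0.5593, -1.7915]

step 1: x^-=[-0.8390, -0.1484]  P^-=[1.3459 -0.2369; -0.2369 1.2439]  S=[1.5632 0.2677; 0.2677 1.6740]  K=[0.8452 -0.1641; -0.0459 0.7306]  nu=[0.4920, -1.4441]  x^+=[-0.1862, -1.2261]  P^+=[0.2585 -0.1429; -0.1429 0.3650]
step 2: x^-=[-0.1339, -1.0908]  P^-=[0.7253 -0.2486; -0.2486 0.6019]  S=[0.8817 -0.0176; -0.0176 1.0165]  K=[0.7382 -0.1319; -0.0729 0.5566]  nu=[-1.6498, -2.2805]  x^+=[-1.0510, -2.2398]  P^+=[0.2237 -0.1191; -0.1191 0.2808]
step 3: x^-=[-1.0833, -1.8505]  P^-=[0.6726 -0.2089; -0.2089 0.5205]  S=[0.8452 -0.0073; -0.0073 0.9452]  K=[0.7231 -0.1158; -0.0641 0.5192]  nu=[4.3500, -0.2679]  x^+=[2.0931, -2.2684]  P^+=[0.2168 -0.1101; -0.1101 0.2617]
step 4: x^-=[2.6287, -2.5055]  P^-=[0.6613 -0.1961; -0.1961 0.5007]  S=[0.8397 -0.0012; -0.0012 0.9288]  K=[0.7197 -0.1105; -0.0598 0.5095]  nu=[-4.2921, 0.8975]  x^+=[-0.5593, -1.7915]  P^+=[0.2149 -0.1072; -0.1072 0.2565]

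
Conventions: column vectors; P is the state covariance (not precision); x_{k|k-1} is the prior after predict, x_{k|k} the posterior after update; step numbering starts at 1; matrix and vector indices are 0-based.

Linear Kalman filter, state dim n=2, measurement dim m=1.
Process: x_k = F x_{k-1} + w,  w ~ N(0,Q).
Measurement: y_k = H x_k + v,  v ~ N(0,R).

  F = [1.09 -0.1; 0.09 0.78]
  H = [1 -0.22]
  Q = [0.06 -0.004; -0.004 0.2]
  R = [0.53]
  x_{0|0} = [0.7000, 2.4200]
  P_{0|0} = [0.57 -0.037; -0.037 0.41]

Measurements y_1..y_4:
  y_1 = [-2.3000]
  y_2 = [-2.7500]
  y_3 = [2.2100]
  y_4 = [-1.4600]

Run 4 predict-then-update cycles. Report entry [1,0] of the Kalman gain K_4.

K[1,0] = -0.0925

step 1: x^-=[0.5210, 1.9506]  P^-=[0.7494 -0.0112; -0.0112 0.4489]  S=[1.3060]  K=[0.5757; -0.0842]  nu=[-2.3919]  x^+=[-0.8559, 2.1519]  P^+=[0.3166 0.0521; 0.0521 0.4396]
step 2: x^-=[-1.1482, 1.6015]  P^-=[0.4292 0.0366; 0.0366 0.4773]  S=[0.9662]  K=[0.4359; -0.0708]  nu=[-1.2495]  x^+=[-1.6928, 1.6900]  P^+=[0.2456 0.0664; 0.0664 0.4725]
step 3: x^-=[-2.0141, 1.1658]  P^-=[0.3421 0.0391; 0.0391 0.4988]  S=[0.8790]  K=[0.3794; -0.0803]  nu=[4.4806]  x^+=[-0.3143, 0.8058]  P^+=[0.2156 0.0659; 0.0659 0.4931]
step 4: x^-=[-0.4232, 0.6003]  P^-=[0.3067 0.0341; 0.0341 0.5110]  S=[0.8464]  K=[0.3535; -0.0925]  nu=[-0.9047]  x^+=[-0.7430, 0.6840]  P^+=[0.2009 0.0618; 0.0618 0.5038]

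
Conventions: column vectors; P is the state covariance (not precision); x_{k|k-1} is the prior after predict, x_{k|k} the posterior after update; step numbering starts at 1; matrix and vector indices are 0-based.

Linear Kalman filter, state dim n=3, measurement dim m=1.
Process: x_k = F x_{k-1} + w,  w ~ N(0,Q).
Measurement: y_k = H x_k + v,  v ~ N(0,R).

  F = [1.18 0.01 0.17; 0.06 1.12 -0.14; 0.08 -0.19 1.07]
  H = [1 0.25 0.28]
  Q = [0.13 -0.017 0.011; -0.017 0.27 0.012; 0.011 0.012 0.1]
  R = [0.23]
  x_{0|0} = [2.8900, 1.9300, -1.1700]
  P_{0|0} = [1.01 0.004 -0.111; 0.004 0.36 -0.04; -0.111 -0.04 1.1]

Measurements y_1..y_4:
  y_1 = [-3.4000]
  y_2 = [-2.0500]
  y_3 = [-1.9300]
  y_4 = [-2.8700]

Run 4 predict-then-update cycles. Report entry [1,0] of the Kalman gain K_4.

K[1,0] = -0.5444

step 1: x^-=[3.2306, 2.4988, -1.3874]  P^-=[1.5236 0.0473 0.1641; 0.0473 0.7617 -0.2791; 0.1641 -0.2791 1.3760]  S=[1.9855]  K=[0.7964; 0.0804; 0.2415]  nu=[-6.8668]  x^+=[-2.2384, 1.9469, -3.0460]  P^+=[0.2641 -0.0798 -0.2179; -0.0798 0.7489 -0.3177; -0.2179 -0.3177 1.2602]
step 2: x^-=[-3.1397, 2.4727, -3.8082]  P^-=[0.4439 -0.1517 0.0104; -0.1517 1.3276 -0.7418; 0.0104 -0.7418 1.6658]  S=[0.7136]  K=[0.5730; -0.0385; 0.4083]  nu=[1.5378]  x^+=[-2.2585, 2.4135, -3.1803]  P^+=[0.2096 -0.1359 -0.1566; -0.1359 1.3266 -0.7306; -0.1566 -0.7306 1.5468]
step 3: x^-=[-3.1816, 3.0128, -4.0422]  P^-=[0.3982 -0.3177 0.1560; -0.3177 2.1786 -1.4149; 0.1560 -1.4149 2.1946]  S=[0.6668]  K=[0.5435; -0.2537; 0.6249]  nu=[1.6302]  x^+=[-2.2955, 2.5992, -3.0234]  P^+=[0.2012 -0.2257 -0.0705; -0.2257 2.1357 -1.3091; -0.0705 -1.3091 1.9341]
step 4: x^-=[-3.1967, 3.1967, -3.9126]  P^-=[0.4282 -0.5598 0.3664; -0.5598 3.3690 -2.3563; 0.3664 -2.3563 2.9199]  S=[0.6931]  K=[0.5639; -0.5444; 0.8584]  nu=[0.6230]  x^+=[-2.8454, 2.8575, -3.3778]  P^+=[0.2078 -0.3470 0.0310; -0.3470 3.1636 -2.0325; 0.0310 -2.0325 2.4092]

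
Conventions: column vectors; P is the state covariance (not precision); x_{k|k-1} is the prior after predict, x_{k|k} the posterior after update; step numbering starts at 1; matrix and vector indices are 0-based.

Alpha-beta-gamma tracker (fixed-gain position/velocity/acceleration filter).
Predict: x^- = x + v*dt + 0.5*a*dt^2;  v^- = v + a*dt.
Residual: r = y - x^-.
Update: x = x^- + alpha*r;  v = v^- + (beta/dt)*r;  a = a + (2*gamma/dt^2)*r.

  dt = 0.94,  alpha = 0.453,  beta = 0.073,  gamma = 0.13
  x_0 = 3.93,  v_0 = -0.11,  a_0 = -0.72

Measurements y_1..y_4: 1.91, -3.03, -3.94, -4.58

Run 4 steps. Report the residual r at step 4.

resid = 4.8977

step 1: x_pred=3.5085  r=-1.5985  x^+=2.7844  v^+=-0.9109  a^+=-1.1904
step 2: x_pred=1.4022  r=-4.4322  x^+=-0.6056  v^+=-2.3741  a^+=-2.4945
step 3: x_pred=-3.9393  r=-0.0007  x^+=-3.9396  v^+=-4.7190  a^+=-2.4947
step 4: x_pred=-9.4777  r=4.8977  x^+=-7.2590  v^+=-6.6837  a^+=-1.0536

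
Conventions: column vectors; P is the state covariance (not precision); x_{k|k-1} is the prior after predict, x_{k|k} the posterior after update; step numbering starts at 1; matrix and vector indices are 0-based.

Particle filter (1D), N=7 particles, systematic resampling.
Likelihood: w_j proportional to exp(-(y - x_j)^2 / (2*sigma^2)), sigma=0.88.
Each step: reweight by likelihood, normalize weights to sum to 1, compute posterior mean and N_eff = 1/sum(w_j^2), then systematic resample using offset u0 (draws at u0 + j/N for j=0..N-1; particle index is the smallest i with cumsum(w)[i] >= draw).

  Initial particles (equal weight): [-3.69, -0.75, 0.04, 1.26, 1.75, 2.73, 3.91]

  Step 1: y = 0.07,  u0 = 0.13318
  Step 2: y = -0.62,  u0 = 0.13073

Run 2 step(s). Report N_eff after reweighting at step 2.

step 1: w=[0.0000, 0.2918, 0.4501, 0.1805, 0.0728, 0.0047, 0.0000]  mean=0.1667  Neff=3.0706  idx=[1, 1, 2, 2, 2, 3, 4]
step 2: w=[0.2263, 0.2263, 0.1727, 0.1727, 0.1727, 0.0234, 0.0061]  mean=-0.2786  Neff=5.1967  idx=[0, 1, 1, 2, 3, 4, 5]

N_eff = 5.1967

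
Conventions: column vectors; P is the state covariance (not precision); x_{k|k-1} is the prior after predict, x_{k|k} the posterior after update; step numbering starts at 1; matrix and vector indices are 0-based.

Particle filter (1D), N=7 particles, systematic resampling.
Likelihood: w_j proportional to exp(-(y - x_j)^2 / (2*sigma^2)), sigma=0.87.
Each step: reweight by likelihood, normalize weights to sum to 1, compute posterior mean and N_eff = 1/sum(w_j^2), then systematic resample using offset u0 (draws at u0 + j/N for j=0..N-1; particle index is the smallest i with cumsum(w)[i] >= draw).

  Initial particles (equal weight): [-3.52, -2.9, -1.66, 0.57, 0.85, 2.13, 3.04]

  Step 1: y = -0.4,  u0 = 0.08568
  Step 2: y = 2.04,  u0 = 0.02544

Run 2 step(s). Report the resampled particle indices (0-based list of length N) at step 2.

resampled_idx = [2, 3, 3, 4, 5, 6, 6]

step 1: w=[0.0013, 0.0126, 0.2745, 0.4208, 0.2791, 0.0114, 0.0003]  mean=0.0057  Neff=3.0248  idx=[2, 2, 3, 3, 3, 4, 4]
step 2: w=[0.0001, 0.0001, 0.1594, 0.1594, 0.1594, 0.2608, 0.2608]  mean=0.7157  Neff=4.7112  idx=[2, 3, 3, 4, 5, 6, 6]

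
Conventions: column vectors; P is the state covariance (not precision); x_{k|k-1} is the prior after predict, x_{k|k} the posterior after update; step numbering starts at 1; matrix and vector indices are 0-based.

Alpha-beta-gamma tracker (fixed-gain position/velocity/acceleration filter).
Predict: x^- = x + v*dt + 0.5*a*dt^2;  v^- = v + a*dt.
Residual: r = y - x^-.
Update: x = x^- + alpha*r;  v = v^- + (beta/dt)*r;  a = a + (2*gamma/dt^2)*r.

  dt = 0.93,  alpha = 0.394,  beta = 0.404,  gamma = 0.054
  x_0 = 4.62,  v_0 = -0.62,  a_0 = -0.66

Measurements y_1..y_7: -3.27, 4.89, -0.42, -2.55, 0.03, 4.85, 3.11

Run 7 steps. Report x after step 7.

x_post = 3.9937

step 1: x_pred=3.7580  r=-7.0280  x^+=0.9890  v^+=-4.2868  a^+=-1.5376
step 2: x_pred=-3.6627  r=8.5527  x^+=-0.2929  v^+=-2.0014  a^+=-0.4696
step 3: x_pred=-2.3573  r=1.9373  x^+=-1.5940  v^+=-1.5965  a^+=-0.2277
step 4: x_pred=-3.1773  r=0.6273  x^+=-2.9301  v^+=-1.5358  a^+=-0.1494
step 5: x_pred=-4.4230  r=4.4530  x^+=-2.6685  v^+=0.2597  a^+=0.4067
step 6: x_pred=-2.2511  r=7.1011  x^+=0.5467  v^+=3.7227  a^+=1.2934
step 7: x_pred=4.5682  r=-1.4582  x^+=3.9937  v^+=4.2921  a^+=1.1113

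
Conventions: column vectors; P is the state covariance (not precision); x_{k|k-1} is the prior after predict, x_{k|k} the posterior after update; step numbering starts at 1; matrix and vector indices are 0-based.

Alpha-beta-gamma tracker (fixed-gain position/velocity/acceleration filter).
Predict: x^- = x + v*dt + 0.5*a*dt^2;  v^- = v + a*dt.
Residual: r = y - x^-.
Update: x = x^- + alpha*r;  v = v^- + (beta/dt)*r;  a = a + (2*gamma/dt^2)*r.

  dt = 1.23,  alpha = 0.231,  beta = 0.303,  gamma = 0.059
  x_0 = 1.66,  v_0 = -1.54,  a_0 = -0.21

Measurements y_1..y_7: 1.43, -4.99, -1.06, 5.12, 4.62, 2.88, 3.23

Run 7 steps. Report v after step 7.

step 1: x_pred=-0.3931  r=1.8231  x^+=0.0281  v^+=-1.3492  a^+=-0.0678
step 2: x_pred=-1.6827  r=-3.3073  x^+=-2.4467  v^+=-2.2473  a^+=-0.3258
step 3: x_pred=-5.4574  r=4.3974  x^+=-4.4416  v^+=-1.5648  a^+=0.0172
step 4: x_pred=-6.3532  r=11.4732  x^+=-3.7029  v^+=1.2827  a^+=0.9121
step 5: x_pred=-1.4352  r=6.0552  x^+=-0.0364  v^+=3.8962  a^+=1.3844
step 6: x_pred=5.8031  r=-2.9231  x^+=5.1279  v^+=4.8789  a^+=1.1564
step 7: x_pred=12.0037  r=-8.7737  x^+=9.9770  v^+=4.1399  a^+=0.4721

v_post = 4.1399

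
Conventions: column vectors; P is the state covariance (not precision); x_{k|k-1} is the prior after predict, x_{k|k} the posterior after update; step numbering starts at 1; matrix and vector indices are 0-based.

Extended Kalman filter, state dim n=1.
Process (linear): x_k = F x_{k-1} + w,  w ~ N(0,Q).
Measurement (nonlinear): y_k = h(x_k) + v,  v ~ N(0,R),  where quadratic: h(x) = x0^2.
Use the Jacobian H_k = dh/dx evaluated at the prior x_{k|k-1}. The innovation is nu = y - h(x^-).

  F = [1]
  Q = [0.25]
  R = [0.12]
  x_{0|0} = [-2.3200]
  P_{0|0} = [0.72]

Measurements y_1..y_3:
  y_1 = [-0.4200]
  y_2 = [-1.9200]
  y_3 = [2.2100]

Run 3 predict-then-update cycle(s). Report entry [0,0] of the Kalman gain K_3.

step 1: x^-=[-2.3200]  P^-=[0.9700]  H_jac=[-4.6400]  S=[21.0037]  K=[-0.2143]  nu=[-5.8024]  x^+=[-1.0766]  P^+=[0.0055]
step 2: x^-=[-1.0766]  P^-=[0.2555]  H_jac=[-2.1533]  S=[1.3048]  K=[-0.4217]  nu=[-3.0791]  x^+=[0.2218]  P^+=[0.0235]
step 3: x^-=[0.2218]  P^-=[0.2735]  H_jac=[0.4437]  S=[0.1738]  K=[0.6981]  nu=[2.1608]  x^+=[1.7302]  P^+=[0.1888]

K[0,0] = 0.6981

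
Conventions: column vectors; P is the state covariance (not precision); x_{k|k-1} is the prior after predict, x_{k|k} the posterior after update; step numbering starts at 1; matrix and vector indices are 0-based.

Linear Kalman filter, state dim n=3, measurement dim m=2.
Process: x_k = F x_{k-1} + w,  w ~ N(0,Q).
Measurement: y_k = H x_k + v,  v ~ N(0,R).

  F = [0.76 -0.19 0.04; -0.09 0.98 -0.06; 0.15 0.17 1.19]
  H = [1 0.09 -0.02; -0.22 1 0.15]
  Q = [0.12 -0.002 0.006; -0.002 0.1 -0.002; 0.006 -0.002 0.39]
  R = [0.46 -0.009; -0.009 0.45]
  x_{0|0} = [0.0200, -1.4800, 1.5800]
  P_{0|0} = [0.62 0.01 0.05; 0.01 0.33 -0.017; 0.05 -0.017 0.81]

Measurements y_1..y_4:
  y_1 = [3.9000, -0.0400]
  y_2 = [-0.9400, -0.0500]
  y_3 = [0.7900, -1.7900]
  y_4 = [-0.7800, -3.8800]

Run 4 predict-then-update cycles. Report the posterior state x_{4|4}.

step 1: x^-=[0.3596, -1.5470, 1.6316]  P^-=[0.4917 -0.1035 0.1548; -0.1035 0.4256 -0.0374; 0.1548 -0.0374 1.5720]  S=[0.9311 -0.1609; -0.1609 0.9589]  K=[0.4952 -0.1134; 0.0109 0.4636; 0.1633 0.1988]  nu=[3.7123, 1.3414]  x^+=[2.0456, -0.8847, 2.5043]  P^+=[0.2330 -0.0214 0.1140; -0.0214 0.2211 -0.1149; 0.1140 -0.1149 1.5197]
step 2: x^-=[1.8230, -1.2014, 3.1366]  P^-=[0.2798 -0.0904 0.2246; -0.0904 0.3382 -0.2257; 0.2246 -0.2257 2.5469]  S=[0.7191 -0.1003; -0.1003 0.8163]  K=[0.3575 -0.1010; -0.0222 0.3945; 0.2356 0.1599]  nu=[-2.5921, 1.0819]  x^+=[0.7870, -0.7171, 2.6990]  P^+=[0.1724 -0.0378 0.1806; -0.0378 0.2091 -0.2645; 0.1806 -0.2645 2.4936]
step 3: x^-=[0.8424, -0.9356, 3.2080]  P^-=[0.2570 -0.1098 0.3562; -0.1098 0.3509 -0.4792; 0.3562 -0.4792 3.8867]  S=[0.6891 -0.0951; -0.0951 0.7818]  K=[0.3340 -0.1038; -0.0469 0.3821; 0.3519 0.0754]  nu=[0.0960, -1.1503]  x^+=[0.9938, -1.3795, 3.1551]  P^+=[0.1651 -0.0554 0.2802; -0.0554 0.2318 -0.4779; 0.2802 -0.4779 3.8020]
step 4: x^-=[1.1436, -1.6307, 3.6691]  P^-=[0.2701 -0.1458 0.5527; -0.1458 0.4067 -0.8294; 0.5527 -0.8294 5.6883]  S=[0.6904 -0.1011; -0.1011 0.7766]  K=[0.3397 -0.1133; -0.0763 0.3948; 0.5191 -0.0583]  nu=[-1.7035, -2.5481]  x^+=[0.8536, -2.5068, 2.9332]  P^+=[0.1727 -0.0787 0.4179; -0.0787 0.2755 -0.7630; 0.4179 -0.7630 5.4935]

x_post = [0.8536, -2.5068, 2.9332]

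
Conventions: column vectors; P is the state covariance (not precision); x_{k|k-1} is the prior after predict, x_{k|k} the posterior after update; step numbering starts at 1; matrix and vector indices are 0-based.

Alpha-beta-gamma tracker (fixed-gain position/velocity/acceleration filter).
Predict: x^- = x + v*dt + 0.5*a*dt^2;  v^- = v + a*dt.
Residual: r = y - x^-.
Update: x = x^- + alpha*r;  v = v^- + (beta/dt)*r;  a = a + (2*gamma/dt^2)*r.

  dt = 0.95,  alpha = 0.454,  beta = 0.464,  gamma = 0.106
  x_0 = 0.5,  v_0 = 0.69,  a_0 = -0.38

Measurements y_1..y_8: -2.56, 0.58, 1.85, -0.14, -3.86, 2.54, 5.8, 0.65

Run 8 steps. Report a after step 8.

a_post = 0.1996

step 1: x_pred=0.9840  r=-3.5440  x^+=-0.6250  v^+=-1.4020  a^+=-1.2125
step 2: x_pred=-2.5040  r=3.0840  x^+=-1.1039  v^+=-1.0476  a^+=-0.4881
step 3: x_pred=-2.3193  r=4.1693  x^+=-0.4264  v^+=0.5251  a^+=0.4913
step 4: x_pred=0.2942  r=-0.4342  x^+=0.0970  v^+=0.7798  a^+=0.3893
step 5: x_pred=1.0136  r=-4.8736  x^+=-1.1990  v^+=-1.2307  a^+=-0.7555
step 6: x_pred=-2.7091  r=5.2491  x^+=-0.3260  v^+=0.6154  a^+=0.4775
step 7: x_pred=0.4741  r=5.3259  x^+=2.8921  v^+=3.6703  a^+=1.7286
step 8: x_pred=7.1589  r=-6.5089  x^+=4.2039  v^+=2.1334  a^+=0.1996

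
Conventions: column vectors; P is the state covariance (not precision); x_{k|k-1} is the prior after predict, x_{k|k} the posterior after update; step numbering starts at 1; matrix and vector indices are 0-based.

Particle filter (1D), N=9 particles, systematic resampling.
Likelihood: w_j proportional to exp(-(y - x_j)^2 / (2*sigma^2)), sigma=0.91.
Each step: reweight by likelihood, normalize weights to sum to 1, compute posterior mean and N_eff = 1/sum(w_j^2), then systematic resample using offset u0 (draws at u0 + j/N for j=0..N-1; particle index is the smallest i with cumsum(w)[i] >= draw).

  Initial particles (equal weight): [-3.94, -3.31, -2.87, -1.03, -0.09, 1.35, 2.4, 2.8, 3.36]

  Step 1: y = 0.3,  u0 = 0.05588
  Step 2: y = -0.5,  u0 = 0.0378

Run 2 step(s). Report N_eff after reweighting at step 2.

N_eff = 6.8138

step 1: w=[0.0000, 0.0002, 0.0012, 0.1839, 0.4881, 0.2750, 0.0373, 0.0123, 0.0019]  mean=0.2639  Neff=2.8630  idx=[3, 3, 4, 4, 4, 4, 5, 5, 5]
step 2: w=[0.1485, 0.1485, 0.1590, 0.1590, 0.1590, 0.1590, 0.0223, 0.0223, 0.0223]  mean=-0.2730  Neff=6.8138  idx=[0, 1, 1, 2, 3, 3, 4, 5, 5]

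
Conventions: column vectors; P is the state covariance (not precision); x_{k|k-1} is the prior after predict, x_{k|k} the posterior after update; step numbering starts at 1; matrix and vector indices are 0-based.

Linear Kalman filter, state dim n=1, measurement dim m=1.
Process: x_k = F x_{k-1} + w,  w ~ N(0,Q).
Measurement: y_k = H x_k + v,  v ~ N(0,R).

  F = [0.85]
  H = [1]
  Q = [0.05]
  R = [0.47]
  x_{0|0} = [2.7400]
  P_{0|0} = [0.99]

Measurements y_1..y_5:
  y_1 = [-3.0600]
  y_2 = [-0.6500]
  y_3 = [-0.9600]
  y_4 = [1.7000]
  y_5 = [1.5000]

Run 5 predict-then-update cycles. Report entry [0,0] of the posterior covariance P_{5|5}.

step 1: x^-=[2.3290]  P^-=[0.7653]  S=[1.2353]  K=[0.6195]  nu=[-5.3890]  x^+=[-1.0096]  P^+=[0.2912]
step 2: x^-=[-0.8581]  P^-=[0.2604]  S=[0.7304]  K=[0.3565]  nu=[0.2081]  x^+=[-0.7839]  P^+=[0.1676]
step 3: x^-=[-0.6664]  P^-=[0.1711]  S=[0.6411]  K=[0.2668]  nu=[-0.2936]  x^+=[-0.7447]  P^+=[0.1254]
step 4: x^-=[-0.6330]  P^-=[0.1406]  S=[0.6106]  K=[0.2303]  nu=[2.3330]  x^+=[-0.0958]  P^+=[0.1082]
step 5: x^-=[-0.0814]  P^-=[0.1282]  S=[0.5982]  K=[0.2143]  nu=[1.5814]  x^+=[0.2575]  P^+=[0.1007]

P_post[0,0] = 0.1007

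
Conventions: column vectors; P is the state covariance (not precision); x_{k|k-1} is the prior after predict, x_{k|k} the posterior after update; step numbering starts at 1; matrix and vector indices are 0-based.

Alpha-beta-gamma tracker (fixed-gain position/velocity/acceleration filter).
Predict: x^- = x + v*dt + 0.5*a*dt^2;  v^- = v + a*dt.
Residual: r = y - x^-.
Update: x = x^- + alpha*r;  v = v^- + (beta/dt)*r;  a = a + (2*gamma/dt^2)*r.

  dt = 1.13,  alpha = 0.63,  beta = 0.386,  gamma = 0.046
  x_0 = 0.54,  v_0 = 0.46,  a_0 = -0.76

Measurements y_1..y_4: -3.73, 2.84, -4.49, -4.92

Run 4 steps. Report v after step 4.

v_post = -2.6926

step 1: x_pred=0.5746  r=-4.3046  x^+=-2.1373  v^+=-1.8692  a^+=-1.0701
step 2: x_pred=-4.9327  r=7.7727  x^+=-0.0359  v^+=-0.4234  a^+=-0.5101
step 3: x_pred=-0.8400  r=-3.6500  x^+=-3.1395  v^+=-2.2466  a^+=-0.7731
step 4: x_pred=-6.1718  r=1.2518  x^+=-5.3831  v^+=-2.6926  a^+=-0.6829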